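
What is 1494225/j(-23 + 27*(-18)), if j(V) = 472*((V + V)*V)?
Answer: 1494225/244572464 ≈ 0.0061095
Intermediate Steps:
j(V) = 944*V**2 (j(V) = 472*((2*V)*V) = 472*(2*V**2) = 944*V**2)
1494225/j(-23 + 27*(-18)) = 1494225/((944*(-23 + 27*(-18))**2)) = 1494225/((944*(-23 - 486)**2)) = 1494225/((944*(-509)**2)) = 1494225/((944*259081)) = 1494225/244572464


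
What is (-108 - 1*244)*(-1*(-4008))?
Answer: -1410816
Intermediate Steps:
(-108 - 1*244)*(-1*(-4008)) = (-108 - 244)*4008 = -352*4008 = -1410816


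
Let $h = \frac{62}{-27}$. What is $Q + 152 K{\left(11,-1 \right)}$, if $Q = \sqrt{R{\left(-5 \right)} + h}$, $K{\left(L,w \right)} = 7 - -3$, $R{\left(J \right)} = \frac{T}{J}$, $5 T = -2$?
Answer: $1520 + \frac{2 i \sqrt{1122}}{45} \approx 1520.0 + 1.4887 i$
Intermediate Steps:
$T = - \frac{2}{5}$ ($T = \frac{1}{5} \left(-2\right) = - \frac{2}{5} \approx -0.4$)
$R{\left(J \right)} = - \frac{2}{5 J}$
$h = - \frac{62}{27}$ ($h = 62 \left(- \frac{1}{27}\right) = - \frac{62}{27} \approx -2.2963$)
$K{\left(L,w \right)} = 10$ ($K{\left(L,w \right)} = 7 + 3 = 10$)
$Q = \frac{2 i \sqrt{1122}}{45}$ ($Q = \sqrt{- \frac{2}{5 \left(-5\right)} - \frac{62}{27}} = \sqrt{\left(- \frac{2}{5}\right) \left(- \frac{1}{5}\right) - \frac{62}{27}} = \sqrt{\frac{2}{25} - \frac{62}{27}} = \sqrt{- \frac{1496}{675}} = \frac{2 i \sqrt{1122}}{45} \approx 1.4887 i$)
$Q + 152 K{\left(11,-1 \right)} = \frac{2 i \sqrt{1122}}{45} + 152 \cdot 10 = \frac{2 i \sqrt{1122}}{45} + 1520 = 1520 + \frac{2 i \sqrt{1122}}{45}$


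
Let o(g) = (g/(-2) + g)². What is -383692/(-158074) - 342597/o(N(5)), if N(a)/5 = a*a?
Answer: -105313762606/1234953125 ≈ -85.278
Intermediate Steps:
N(a) = 5*a² (N(a) = 5*(a*a) = 5*a²)
o(g) = g²/4 (o(g) = (g*(-½) + g)² = (-g/2 + g)² = (g/2)² = g²/4)
-383692/(-158074) - 342597/o(N(5)) = -383692/(-158074) - 342597/((5*5²)²/4) = -383692*(-1/158074) - 342597/((5*25)²/4) = 191846/79037 - 342597/((¼)*125²) = 191846/79037 - 342597/((¼)*15625) = 191846/79037 - 342597/15625/4 = 191846/79037 - 342597*4/15625 = 191846/79037 - 1370388/15625 = -105313762606/1234953125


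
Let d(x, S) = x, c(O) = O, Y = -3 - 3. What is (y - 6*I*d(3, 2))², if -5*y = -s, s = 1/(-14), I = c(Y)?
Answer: 57138481/4900 ≈ 11661.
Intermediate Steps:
Y = -6
I = -6
s = -1/14 (s = 1*(-1/14) = -1/14 ≈ -0.071429)
y = -1/70 (y = -(-1)*(-1)/(5*14) = -⅕*1/14 = -1/70 ≈ -0.014286)
(y - 6*I*d(3, 2))² = (-1/70 - 6*(-6)*3)² = (-1/70 - (-36)*3)² = (-1/70 - 1*(-108))² = (-1/70 + 108)² = (7559/70)² = 57138481/4900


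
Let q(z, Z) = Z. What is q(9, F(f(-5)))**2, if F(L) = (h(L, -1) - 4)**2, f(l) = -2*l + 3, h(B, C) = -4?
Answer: 4096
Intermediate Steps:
f(l) = 3 - 2*l
F(L) = 64 (F(L) = (-4 - 4)**2 = (-8)**2 = 64)
q(9, F(f(-5)))**2 = 64**2 = 4096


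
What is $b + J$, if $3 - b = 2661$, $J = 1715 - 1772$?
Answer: $-2715$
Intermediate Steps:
$J = -57$
$b = -2658$ ($b = 3 - 2661 = -2658$)
$b + J = -2658 - 57 = -2715$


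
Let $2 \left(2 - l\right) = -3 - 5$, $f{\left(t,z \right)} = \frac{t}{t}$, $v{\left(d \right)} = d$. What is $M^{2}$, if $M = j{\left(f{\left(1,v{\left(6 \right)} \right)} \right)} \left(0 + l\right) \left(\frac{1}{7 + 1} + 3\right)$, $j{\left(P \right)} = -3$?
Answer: $\frac{50625}{16} \approx 3164.1$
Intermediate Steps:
$f{\left(t,z \right)} = 1$
$l = 6$ ($l = 2 - \frac{-3 - 5}{2} = 2 - -4 = 2 + 4 = 6$)
$M = - \frac{225}{4}$ ($M = - 3 \left(0 + 6\right) \left(\frac{1}{7 + 1} + 3\right) = \left(-3\right) 6 \left(\frac{1}{8} + 3\right) = - 18 \left(\frac{1}{8} + 3\right) = \left(-18\right) \frac{25}{8} = - \frac{225}{4} \approx -56.25$)
$M^{2} = \left(- \frac{225}{4}\right)^{2} = \frac{50625}{16}$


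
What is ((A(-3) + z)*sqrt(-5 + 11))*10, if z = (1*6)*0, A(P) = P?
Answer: -30*sqrt(6) ≈ -73.485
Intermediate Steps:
z = 0 (z = 6*0 = 0)
((A(-3) + z)*sqrt(-5 + 11))*10 = ((-3 + 0)*sqrt(-5 + 11))*10 = -3*sqrt(6)*10 = -30*sqrt(6)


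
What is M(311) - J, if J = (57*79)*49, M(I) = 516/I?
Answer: -68620701/311 ≈ -2.2065e+5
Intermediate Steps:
J = 220647 (J = 4503*49 = 220647)
M(311) - J = 516/311 - 1*220647 = 516*(1/311) - 220647 = 516/311 - 220647 = -68620701/311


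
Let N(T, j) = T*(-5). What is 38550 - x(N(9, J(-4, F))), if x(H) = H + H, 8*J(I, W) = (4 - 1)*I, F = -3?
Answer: 38640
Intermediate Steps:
J(I, W) = 3*I/8 (J(I, W) = ((4 - 1)*I)/8 = (3*I)/8 = 3*I/8)
N(T, j) = -5*T
x(H) = 2*H
38550 - x(N(9, J(-4, F))) = 38550 - 2*(-5*9) = 38550 - 2*(-45) = 38550 - 1*(-90) = 38550 + 90 = 38640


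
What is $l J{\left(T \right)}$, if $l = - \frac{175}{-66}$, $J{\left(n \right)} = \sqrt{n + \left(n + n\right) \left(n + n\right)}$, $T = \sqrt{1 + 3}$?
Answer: $\frac{175 \sqrt{2}}{22} \approx 11.249$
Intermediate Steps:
$T = 2$ ($T = \sqrt{4} = 2$)
$J{\left(n \right)} = \sqrt{n + 4 n^{2}}$ ($J{\left(n \right)} = \sqrt{n + 2 n 2 n} = \sqrt{n + 4 n^{2}}$)
$l = \frac{175}{66}$ ($l = \left(-175\right) \left(- \frac{1}{66}\right) = \frac{175}{66} \approx 2.6515$)
$l J{\left(T \right)} = \frac{175 \sqrt{2 \left(1 + 4 \cdot 2\right)}}{66} = \frac{175 \sqrt{2 \left(1 + 8\right)}}{66} = \frac{175 \sqrt{2 \cdot 9}}{66} = \frac{175 \sqrt{18}}{66} = \frac{175 \cdot 3 \sqrt{2}}{66} = \frac{175 \sqrt{2}}{22}$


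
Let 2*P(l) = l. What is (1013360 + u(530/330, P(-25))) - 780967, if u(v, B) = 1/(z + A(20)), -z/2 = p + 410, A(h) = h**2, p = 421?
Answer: 293279965/1262 ≈ 2.3239e+5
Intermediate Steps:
P(l) = l/2
z = -1662 (z = -2*(421 + 410) = -2*831 = -1662)
u(v, B) = -1/1262 (u(v, B) = 1/(-1662 + 20**2) = 1/(-1662 + 400) = 1/(-1262) = -1/1262)
(1013360 + u(530/330, P(-25))) - 780967 = (1013360 - 1/1262) - 780967 = 1278860319/1262 - 780967 = 293279965/1262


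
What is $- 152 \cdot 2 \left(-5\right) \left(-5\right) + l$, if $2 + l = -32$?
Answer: $-7634$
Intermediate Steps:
$l = -34$ ($l = -2 - 32 = -34$)
$- 152 \cdot 2 \left(-5\right) \left(-5\right) + l = - 152 \cdot 2 \left(-5\right) \left(-5\right) - 34 = - 152 \left(\left(-10\right) \left(-5\right)\right) - 34 = \left(-152\right) 50 - 34 = -7600 - 34 = -7634$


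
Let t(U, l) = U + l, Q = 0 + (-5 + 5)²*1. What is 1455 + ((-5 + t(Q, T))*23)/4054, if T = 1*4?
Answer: 5898547/4054 ≈ 1455.0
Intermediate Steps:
T = 4
Q = 0 (Q = 0 + 0²*1 = 0 + 0*1 = 0 + 0 = 0)
1455 + ((-5 + t(Q, T))*23)/4054 = 1455 + ((-5 + (0 + 4))*23)/4054 = 1455 + ((-5 + 4)*23)*(1/4054) = 1455 - 1*23*(1/4054) = 1455 - 23*1/4054 = 1455 - 23/4054 = 5898547/4054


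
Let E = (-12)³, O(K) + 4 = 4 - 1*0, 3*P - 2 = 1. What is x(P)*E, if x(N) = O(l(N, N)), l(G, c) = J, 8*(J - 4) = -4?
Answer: 0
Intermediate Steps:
P = 1 (P = ⅔ + (⅓)*1 = ⅔ + ⅓ = 1)
J = 7/2 (J = 4 + (⅛)*(-4) = 4 - ½ = 7/2 ≈ 3.5000)
l(G, c) = 7/2
O(K) = 0 (O(K) = -4 + (4 - 1*0) = -4 + (4 + 0) = -4 + 4 = 0)
x(N) = 0
E = -1728
x(P)*E = 0*(-1728) = 0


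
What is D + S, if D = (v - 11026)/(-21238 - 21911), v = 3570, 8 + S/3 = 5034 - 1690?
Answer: 431842648/43149 ≈ 10008.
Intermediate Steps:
S = 10008 (S = -24 + 3*(5034 - 1690) = -24 + 3*3344 = -24 + 10032 = 10008)
D = 7456/43149 (D = (3570 - 11026)/(-21238 - 21911) = -7456/(-43149) = -7456*(-1/43149) = 7456/43149 ≈ 0.17280)
D + S = 7456/43149 + 10008 = 431842648/43149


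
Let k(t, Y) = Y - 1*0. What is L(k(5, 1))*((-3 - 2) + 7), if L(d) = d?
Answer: 2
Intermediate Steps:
k(t, Y) = Y (k(t, Y) = Y + 0 = Y)
L(k(5, 1))*((-3 - 2) + 7) = 1*((-3 - 2) + 7) = 1*(-5 + 7) = 1*2 = 2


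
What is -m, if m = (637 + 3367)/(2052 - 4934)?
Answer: 182/131 ≈ 1.3893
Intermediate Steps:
m = -182/131 (m = 4004/(-2882) = 4004*(-1/2882) = -182/131 ≈ -1.3893)
-m = -1*(-182/131) = 182/131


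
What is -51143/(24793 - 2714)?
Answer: -51143/22079 ≈ -2.3164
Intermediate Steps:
-51143/(24793 - 2714) = -51143/22079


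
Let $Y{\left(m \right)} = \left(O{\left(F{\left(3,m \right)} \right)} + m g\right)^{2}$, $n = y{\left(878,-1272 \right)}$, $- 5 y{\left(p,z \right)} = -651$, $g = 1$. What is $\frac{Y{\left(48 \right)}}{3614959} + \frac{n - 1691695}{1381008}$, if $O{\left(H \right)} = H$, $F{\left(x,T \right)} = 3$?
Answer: $- \frac{1909795436261}{1560089780835} \approx -1.2242$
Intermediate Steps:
$y{\left(p,z \right)} = \frac{651}{5}$ ($y{\left(p,z \right)} = \left(- \frac{1}{5}\right) \left(-651\right) = \frac{651}{5}$)
$n = \frac{651}{5} \approx 130.2$
$Y{\left(m \right)} = \left(3 + m\right)^{2}$ ($Y{\left(m \right)} = \left(3 + m 1\right)^{2} = \left(3 + m\right)^{2}$)
$\frac{Y{\left(48 \right)}}{3614959} + \frac{n - 1691695}{1381008} = \frac{\left(3 + 48\right)^{2}}{3614959} + \frac{\frac{651}{5} - 1691695}{1381008} = 51^{2} \cdot \frac{1}{3614959} + \left(\frac{651}{5} - 1691695\right) \frac{1}{1381008} = 2601 \cdot \frac{1}{3614959} - \frac{528614}{431565} = \frac{2601}{3614959} - \frac{528614}{431565} = - \frac{1909795436261}{1560089780835}$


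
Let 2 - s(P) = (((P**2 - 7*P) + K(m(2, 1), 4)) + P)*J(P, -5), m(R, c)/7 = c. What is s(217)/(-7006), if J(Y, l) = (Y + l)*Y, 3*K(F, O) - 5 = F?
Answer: 1053284581/3503 ≈ 3.0068e+5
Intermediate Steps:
m(R, c) = 7*c
K(F, O) = 5/3 + F/3
J(Y, l) = Y*(Y + l)
s(P) = 2 - P*(-5 + P)*(4 + P**2 - 6*P) (s(P) = 2 - (((P**2 - 7*P) + (5/3 + (7*1)/3)) + P)*P*(P - 5) = 2 - (((P**2 - 7*P) + (5/3 + (1/3)*7)) + P)*P*(-5 + P) = 2 - (((P**2 - 7*P) + (5/3 + 7/3)) + P)*P*(-5 + P) = 2 - (((P**2 - 7*P) + 4) + P)*P*(-5 + P) = 2 - ((4 + P**2 - 7*P) + P)*P*(-5 + P) = 2 - (4 + P**2 - 6*P)*P*(-5 + P) = 2 - P*(-5 + P)*(4 + P**2 - 6*P))
s(217)/(-7006) = (2 - 1*217**4 - 34*217**2 + 11*217**3 + 20*217)/(-7006) = (2 - 1*2217373921 - 34*47089 + 11*10218313 + 4340)*(-1/7006) = (2 - 2217373921 - 1601026 + 112401443 + 4340)*(-1/7006) = -2106569162*(-1/7006) = 1053284581/3503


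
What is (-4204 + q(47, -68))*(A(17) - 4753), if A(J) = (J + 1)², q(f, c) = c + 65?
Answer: 18632803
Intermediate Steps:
q(f, c) = 65 + c
A(J) = (1 + J)²
(-4204 + q(47, -68))*(A(17) - 4753) = (-4204 + (65 - 68))*((1 + 17)² - 4753) = (-4204 - 3)*(18² - 4753) = -4207*(324 - 4753) = -4207*(-4429) = 18632803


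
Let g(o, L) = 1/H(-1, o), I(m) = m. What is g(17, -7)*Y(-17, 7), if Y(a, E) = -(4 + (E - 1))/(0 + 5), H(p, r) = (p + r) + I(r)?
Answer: -2/33 ≈ -0.060606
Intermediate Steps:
H(p, r) = p + 2*r (H(p, r) = (p + r) + r = p + 2*r)
Y(a, E) = -3/5 - E/5 (Y(a, E) = -(4 + (-1 + E))/5 = -(3 + E)/5 = -(3/5 + E/5) = -3/5 - E/5)
g(o, L) = 1/(-1 + 2*o)
g(17, -7)*Y(-17, 7) = (-3/5 - 1/5*7)/(-1 + 2*17) = (-3/5 - 7/5)/(-1 + 34) = -2/33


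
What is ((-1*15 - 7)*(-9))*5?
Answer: 990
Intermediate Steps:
((-1*15 - 7)*(-9))*5 = ((-15 - 7)*(-9))*5 = -22*(-9)*5 = 198*5 = 990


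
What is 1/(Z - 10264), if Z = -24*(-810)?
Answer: 1/9176 ≈ 0.00010898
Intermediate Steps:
Z = 19440
1/(Z - 10264) = 1/(19440 - 10264) = 1/9176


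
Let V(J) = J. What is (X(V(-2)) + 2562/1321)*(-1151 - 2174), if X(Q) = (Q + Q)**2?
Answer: -78795850/1321 ≈ -59649.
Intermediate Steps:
X(Q) = 4*Q**2 (X(Q) = (2*Q)**2 = 4*Q**2)
(X(V(-2)) + 2562/1321)*(-1151 - 2174) = (4*(-2)**2 + 2562/1321)*(-1151 - 2174) = (4*4 + 2562*(1/1321))*(-3325) = (16 + 2562/1321)*(-3325) = (23698/1321)*(-3325) = -78795850/1321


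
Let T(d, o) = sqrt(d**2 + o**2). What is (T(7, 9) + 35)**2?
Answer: (35 + sqrt(130))**2 ≈ 2153.1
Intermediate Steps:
(T(7, 9) + 35)**2 = (sqrt(7**2 + 9**2) + 35)**2 = (sqrt(49 + 81) + 35)**2 = (sqrt(130) + 35)**2 = (35 + sqrt(130))**2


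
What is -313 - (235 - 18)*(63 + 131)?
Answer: -42411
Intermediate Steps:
-313 - (235 - 18)*(63 + 131) = -313 - 217*194 = -313 - 1*42098 = -313 - 42098 = -42411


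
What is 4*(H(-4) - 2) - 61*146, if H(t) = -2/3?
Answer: -26750/3 ≈ -8916.7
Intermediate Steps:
H(t) = -⅔ (H(t) = -2*⅓ = -⅔)
4*(H(-4) - 2) - 61*146 = 4*(-⅔ - 2) - 61*146 = 4*(-8/3) - 8906 = -32/3 - 8906 = -26750/3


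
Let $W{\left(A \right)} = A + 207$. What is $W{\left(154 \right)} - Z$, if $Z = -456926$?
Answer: $457287$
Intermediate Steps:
$W{\left(A \right)} = 207 + A$
$W{\left(154 \right)} - Z = \left(207 + 154\right) - -456926 = 361 + 456926 = 457287$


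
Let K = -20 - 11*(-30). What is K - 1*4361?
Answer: -4051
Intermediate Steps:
K = 310 (K = -20 + 330 = 310)
K - 1*4361 = 310 - 1*4361 = 310 - 4361 = -4051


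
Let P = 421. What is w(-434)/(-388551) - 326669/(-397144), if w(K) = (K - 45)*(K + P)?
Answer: 124454550931/154310698344 ≈ 0.80652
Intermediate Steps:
w(K) = (-45 + K)*(421 + K) (w(K) = (K - 45)*(K + 421) = (-45 + K)*(421 + K))
w(-434)/(-388551) - 326669/(-397144) = (-18945 + (-434)**2 + 376*(-434))/(-388551) - 326669/(-397144) = (-18945 + 188356 - 163184)*(-1/388551) - 326669*(-1/397144) = 6227*(-1/388551) + 326669/397144 = -6227/388551 + 326669/397144 = 124454550931/154310698344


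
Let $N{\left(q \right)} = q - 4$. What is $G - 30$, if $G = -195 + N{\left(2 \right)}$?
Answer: $-227$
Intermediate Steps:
$N{\left(q \right)} = -4 + q$ ($N{\left(q \right)} = q - 4 = -4 + q$)
$G = -197$ ($G = -195 + \left(-4 + 2\right) = -195 - 2 = -197$)
$G - 30 = -197 - 30 = -227$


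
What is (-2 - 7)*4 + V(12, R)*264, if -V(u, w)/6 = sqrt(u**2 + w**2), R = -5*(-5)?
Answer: -36 - 1584*sqrt(769) ≈ -43962.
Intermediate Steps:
R = 25
V(u, w) = -6*sqrt(u**2 + w**2)
(-2 - 7)*4 + V(12, R)*264 = (-2 - 7)*4 - 6*sqrt(12**2 + 25**2)*264 = -9*4 - 6*sqrt(144 + 625)*264 = -36 - 6*sqrt(769)*264 = -36 - 1584*sqrt(769)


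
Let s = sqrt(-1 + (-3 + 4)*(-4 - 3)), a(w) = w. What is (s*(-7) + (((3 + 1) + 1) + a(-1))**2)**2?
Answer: -136 - 448*I*sqrt(2) ≈ -136.0 - 633.57*I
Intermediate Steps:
s = 2*I*sqrt(2) (s = sqrt(-1 + 1*(-7)) = sqrt(-1 - 7) = sqrt(-8) = 2*I*sqrt(2) ≈ 2.8284*I)
(s*(-7) + (((3 + 1) + 1) + a(-1))**2)**2 = ((2*I*sqrt(2))*(-7) + (((3 + 1) + 1) - 1)**2)**2 = (-14*I*sqrt(2) + ((4 + 1) - 1)**2)**2 = (-14*I*sqrt(2) + (5 - 1)**2)**2 = (-14*I*sqrt(2) + 4**2)**2 = (-14*I*sqrt(2) + 16)**2 = (16 - 14*I*sqrt(2))**2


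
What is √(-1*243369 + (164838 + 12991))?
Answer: 2*I*√16385 ≈ 256.01*I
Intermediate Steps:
√(-1*243369 + (164838 + 12991)) = √(-243369 + 177829) = √(-65540) = 2*I*√16385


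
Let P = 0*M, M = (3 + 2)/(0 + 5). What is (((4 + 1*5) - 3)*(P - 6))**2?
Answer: 1296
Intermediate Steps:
M = 1 (M = 5/5 = 5*(1/5) = 1)
P = 0 (P = 0*1 = 0)
(((4 + 1*5) - 3)*(P - 6))**2 = (((4 + 1*5) - 3)*(0 - 6))**2 = (((4 + 5) - 3)*(-6))**2 = ((9 - 3)*(-6))**2 = (6*(-6))**2 = (-36)**2 = 1296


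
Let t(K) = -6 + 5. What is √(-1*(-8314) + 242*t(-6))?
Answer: 2*√2018 ≈ 89.844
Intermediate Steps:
t(K) = -1
√(-1*(-8314) + 242*t(-6)) = √(-1*(-8314) + 242*(-1)) = √(8314 - 242) = √8072 = 2*√2018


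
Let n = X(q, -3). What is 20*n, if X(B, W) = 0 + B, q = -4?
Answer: -80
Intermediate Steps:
X(B, W) = B
n = -4
20*n = 20*(-4) = -80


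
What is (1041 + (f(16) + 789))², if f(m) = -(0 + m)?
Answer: 3290596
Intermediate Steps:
f(m) = -m
(1041 + (f(16) + 789))² = (1041 + (-1*16 + 789))² = (1041 + (-16 + 789))² = (1041 + 773)² = 1814² = 3290596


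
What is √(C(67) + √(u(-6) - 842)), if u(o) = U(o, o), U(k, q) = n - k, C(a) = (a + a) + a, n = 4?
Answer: √(201 + 8*I*√13) ≈ 14.214 + 1.0147*I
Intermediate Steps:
C(a) = 3*a (C(a) = 2*a + a = 3*a)
U(k, q) = 4 - k
u(o) = 4 - o
√(C(67) + √(u(-6) - 842)) = √(3*67 + √((4 - 1*(-6)) - 842)) = √(201 + √((4 + 6) - 842)) = √(201 + √(10 - 842)) = √(201 + √(-832)) = √(201 + 8*I*√13)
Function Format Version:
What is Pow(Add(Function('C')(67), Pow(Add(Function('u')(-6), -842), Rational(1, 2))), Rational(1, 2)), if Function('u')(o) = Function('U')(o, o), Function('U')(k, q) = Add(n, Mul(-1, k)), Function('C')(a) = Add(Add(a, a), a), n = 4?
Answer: Pow(Add(201, Mul(8, I, Pow(13, Rational(1, 2)))), Rational(1, 2)) ≈ Add(14.214, Mul(1.0147, I))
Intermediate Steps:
Function('C')(a) = Mul(3, a) (Function('C')(a) = Add(Mul(2, a), a) = Mul(3, a))
Function('U')(k, q) = Add(4, Mul(-1, k))
Function('u')(o) = Add(4, Mul(-1, o))
Pow(Add(Function('C')(67), Pow(Add(Function('u')(-6), -842), Rational(1, 2))), Rational(1, 2)) = Pow(Add(Mul(3, 67), Pow(Add(Add(4, Mul(-1, -6)), -842), Rational(1, 2))), Rational(1, 2)) = Pow(Add(201, Pow(Add(Add(4, 6), -842), Rational(1, 2))), Rational(1, 2)) = Pow(Add(201, Pow(Add(10, -842), Rational(1, 2))), Rational(1, 2)) = Pow(Add(201, Pow(-832, Rational(1, 2))), Rational(1, 2)) = Pow(Add(201, Mul(8, I, Pow(13, Rational(1, 2)))), Rational(1, 2))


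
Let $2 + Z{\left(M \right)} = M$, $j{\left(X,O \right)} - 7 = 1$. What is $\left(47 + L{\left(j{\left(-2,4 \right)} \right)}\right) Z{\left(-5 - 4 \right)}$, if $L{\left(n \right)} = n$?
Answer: $-605$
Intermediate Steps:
$j{\left(X,O \right)} = 8$ ($j{\left(X,O \right)} = 7 + 1 = 8$)
$Z{\left(M \right)} = -2 + M$
$\left(47 + L{\left(j{\left(-2,4 \right)} \right)}\right) Z{\left(-5 - 4 \right)} = \left(47 + 8\right) \left(-2 - 9\right) = 55 \left(-2 - 9\right) = 55 \left(-11\right) = -605$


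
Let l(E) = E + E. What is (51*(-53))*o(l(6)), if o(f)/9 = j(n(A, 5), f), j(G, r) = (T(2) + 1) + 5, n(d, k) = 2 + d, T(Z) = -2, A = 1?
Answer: -97308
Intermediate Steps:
l(E) = 2*E
j(G, r) = 4 (j(G, r) = (-2 + 1) + 5 = -1 + 5 = 4)
o(f) = 36 (o(f) = 9*4 = 36)
(51*(-53))*o(l(6)) = (51*(-53))*36 = -2703*36 = -97308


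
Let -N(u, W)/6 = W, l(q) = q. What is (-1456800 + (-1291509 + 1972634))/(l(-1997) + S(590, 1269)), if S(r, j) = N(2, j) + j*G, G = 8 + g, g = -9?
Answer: 155135/2176 ≈ 71.294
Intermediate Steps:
N(u, W) = -6*W
G = -1 (G = 8 - 9 = -1)
S(r, j) = -7*j (S(r, j) = -6*j + j*(-1) = -6*j - j = -7*j)
(-1456800 + (-1291509 + 1972634))/(l(-1997) + S(590, 1269)) = (-1456800 + (-1291509 + 1972634))/(-1997 - 7*1269) = (-1456800 + 681125)/(-1997 - 8883) = -775675/(-10880) = -775675*(-1/10880) = 155135/2176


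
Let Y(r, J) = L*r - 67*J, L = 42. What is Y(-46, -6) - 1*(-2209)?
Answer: 679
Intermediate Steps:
Y(r, J) = -67*J + 42*r (Y(r, J) = 42*r - 67*J = -67*J + 42*r)
Y(-46, -6) - 1*(-2209) = (-67*(-6) + 42*(-46)) - 1*(-2209) = (402 - 1932) + 2209 = -1530 + 2209 = 679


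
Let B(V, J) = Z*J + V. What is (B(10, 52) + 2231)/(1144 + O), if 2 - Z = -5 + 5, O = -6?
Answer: 2345/1138 ≈ 2.0606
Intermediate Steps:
Z = 2 (Z = 2 - (-5 + 5) = 2 - 1*0 = 2 + 0 = 2)
B(V, J) = V + 2*J (B(V, J) = 2*J + V = V + 2*J)
(B(10, 52) + 2231)/(1144 + O) = ((10 + 2*52) + 2231)/(1144 - 6) = ((10 + 104) + 2231)/1138 = (114 + 2231)*(1/1138) = 2345*(1/1138) = 2345/1138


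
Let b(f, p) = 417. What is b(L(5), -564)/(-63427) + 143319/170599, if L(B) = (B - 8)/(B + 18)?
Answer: 63071010/75668411 ≈ 0.83352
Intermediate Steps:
L(B) = (-8 + B)/(18 + B)
b(L(5), -564)/(-63427) + 143319/170599 = 417/(-63427) + 143319/170599 = 417*(-1/63427) + 143319*(1/170599) = -417/63427 + 13029/15509 = 63071010/75668411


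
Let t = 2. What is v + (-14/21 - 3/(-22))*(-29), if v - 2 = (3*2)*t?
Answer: 1939/66 ≈ 29.379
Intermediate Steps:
v = 14 (v = 2 + (3*2)*2 = 2 + 6*2 = 2 + 12 = 14)
v + (-14/21 - 3/(-22))*(-29) = 14 + (-14/21 - 3/(-22))*(-29) = 14 + (-14*1/21 - 3*(-1/22))*(-29) = 14 + (-2/3 + 3/22)*(-29) = 14 - 35/66*(-29) = 14 + 1015/66 = 1939/66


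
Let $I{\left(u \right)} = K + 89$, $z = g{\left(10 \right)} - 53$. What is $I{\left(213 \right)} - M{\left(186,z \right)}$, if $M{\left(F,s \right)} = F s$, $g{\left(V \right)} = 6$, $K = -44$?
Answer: $8787$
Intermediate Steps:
$z = -47$ ($z = 6 - 53 = -47$)
$I{\left(u \right)} = 45$ ($I{\left(u \right)} = -44 + 89 = 45$)
$I{\left(213 \right)} - M{\left(186,z \right)} = 45 - 186 \left(-47\right) = 45 - -8742 = 45 + 8742 = 8787$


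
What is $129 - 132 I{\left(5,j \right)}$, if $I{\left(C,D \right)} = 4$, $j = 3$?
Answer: $-399$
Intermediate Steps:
$129 - 132 I{\left(5,j \right)} = 129 - 528 = -399$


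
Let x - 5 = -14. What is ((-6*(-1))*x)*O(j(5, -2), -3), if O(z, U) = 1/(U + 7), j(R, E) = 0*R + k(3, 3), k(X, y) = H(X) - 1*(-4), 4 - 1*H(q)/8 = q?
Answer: -27/2 ≈ -13.500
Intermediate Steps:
H(q) = 32 - 8*q
k(X, y) = 36 - 8*X (k(X, y) = (32 - 8*X) - 1*(-4) = (32 - 8*X) + 4 = 36 - 8*X)
j(R, E) = 12 (j(R, E) = 0*R + (36 - 8*3) = 0 + (36 - 24) = 0 + 12 = 12)
O(z, U) = 1/(7 + U)
x = -9 (x = 5 - 14 = -9)
((-6*(-1))*x)*O(j(5, -2), -3) = (-6*(-1)*(-9))/(7 - 3) = (6*(-9))/4 = -54*¼ = -27/2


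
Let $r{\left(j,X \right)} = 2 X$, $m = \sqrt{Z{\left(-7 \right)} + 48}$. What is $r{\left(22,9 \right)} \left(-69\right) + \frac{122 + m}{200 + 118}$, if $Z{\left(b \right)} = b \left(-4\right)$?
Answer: $- \frac{197417}{159} + \frac{\sqrt{19}}{159} \approx -1241.6$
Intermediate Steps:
$Z{\left(b \right)} = - 4 b$
$m = 2 \sqrt{19}$ ($m = \sqrt{\left(-4\right) \left(-7\right) + 48} = \sqrt{28 + 48} = \sqrt{76} = 2 \sqrt{19} \approx 8.7178$)
$r{\left(22,9 \right)} \left(-69\right) + \frac{122 + m}{200 + 118} = 2 \cdot 9 \left(-69\right) + \frac{122 + 2 \sqrt{19}}{200 + 118} = 18 \left(-69\right) + \frac{122 + 2 \sqrt{19}}{318} = -1242 + \left(122 + 2 \sqrt{19}\right) \frac{1}{318} = -1242 + \left(\frac{61}{159} + \frac{\sqrt{19}}{159}\right) = - \frac{197417}{159} + \frac{\sqrt{19}}{159}$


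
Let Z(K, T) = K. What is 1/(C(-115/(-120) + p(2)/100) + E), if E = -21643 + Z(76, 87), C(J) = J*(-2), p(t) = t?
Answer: -300/6470687 ≈ -4.6363e-5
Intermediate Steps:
C(J) = -2*J
E = -21567 (E = -21643 + 76 = -21567)
1/(C(-115/(-120) + p(2)/100) + E) = 1/(-2*(-115/(-120) + 2/100) - 21567) = 1/(-2*(-115*(-1/120) + 2*(1/100)) - 21567) = 1/(-2*(23/24 + 1/50) - 21567) = 1/(-2*587/600 - 21567) = 1/(-587/300 - 21567) = 1/(-6470687/300) = -300/6470687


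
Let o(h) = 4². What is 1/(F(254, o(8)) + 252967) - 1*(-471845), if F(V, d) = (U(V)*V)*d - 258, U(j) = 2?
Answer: 123074634266/260837 ≈ 4.7185e+5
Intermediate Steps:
o(h) = 16
F(V, d) = -258 + 2*V*d (F(V, d) = (2*V)*d - 258 = 2*V*d - 258 = -258 + 2*V*d)
1/(F(254, o(8)) + 252967) - 1*(-471845) = 1/((-258 + 2*254*16) + 252967) - 1*(-471845) = 1/((-258 + 8128) + 252967) + 471845 = 1/(7870 + 252967) + 471845 = 1/260837 + 471845 = 123074634266/260837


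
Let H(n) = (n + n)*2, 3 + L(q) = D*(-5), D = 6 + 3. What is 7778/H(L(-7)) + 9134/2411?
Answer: -8499515/231456 ≈ -36.722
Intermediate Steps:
D = 9
L(q) = -48 (L(q) = -3 + 9*(-5) = -3 - 45 = -48)
H(n) = 4*n (H(n) = (2*n)*2 = 4*n)
7778/H(L(-7)) + 9134/2411 = 7778/((4*(-48))) + 9134/2411 = 7778/(-192) + 9134*(1/2411) = 7778*(-1/192) + 9134/2411 = -3889/96 + 9134/2411 = -8499515/231456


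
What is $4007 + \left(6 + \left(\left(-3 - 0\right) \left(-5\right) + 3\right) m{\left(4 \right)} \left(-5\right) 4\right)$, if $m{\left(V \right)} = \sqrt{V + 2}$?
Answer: $4013 - 360 \sqrt{6} \approx 3131.2$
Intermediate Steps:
$m{\left(V \right)} = \sqrt{2 + V}$
$4007 + \left(6 + \left(\left(-3 - 0\right) \left(-5\right) + 3\right) m{\left(4 \right)} \left(-5\right) 4\right) = 4007 + \left(6 + \left(\left(-3 - 0\right) \left(-5\right) + 3\right) \sqrt{2 + 4} \left(-5\right) 4\right) = 4007 + \left(6 + \left(\left(-3 + 0\right) \left(-5\right) + 3\right) \sqrt{6} \left(-5\right) 4\right) = 4007 + \left(6 + \left(\left(-3\right) \left(-5\right) + 3\right) - 5 \sqrt{6} \cdot 4\right) = 4007 + \left(6 + \left(15 + 3\right) \left(- 20 \sqrt{6}\right)\right) = 4007 + \left(6 + 18 \left(- 20 \sqrt{6}\right)\right) = 4007 + \left(6 - 360 \sqrt{6}\right) = 4013 - 360 \sqrt{6}$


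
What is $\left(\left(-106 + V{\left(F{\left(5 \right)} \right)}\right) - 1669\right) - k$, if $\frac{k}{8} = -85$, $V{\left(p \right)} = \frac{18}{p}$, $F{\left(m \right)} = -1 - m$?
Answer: $-1098$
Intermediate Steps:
$k = -680$ ($k = 8 \left(-85\right) = -680$)
$\left(\left(-106 + V{\left(F{\left(5 \right)} \right)}\right) - 1669\right) - k = \left(\left(-106 + \frac{18}{-1 - 5}\right) - 1669\right) - -680 = \left(\left(-106 + \frac{18}{-1 - 5}\right) - 1669\right) + 680 = \left(\left(-106 + \frac{18}{-6}\right) - 1669\right) + 680 = \left(\left(-106 + 18 \left(- \frac{1}{6}\right)\right) - 1669\right) + 680 = \left(\left(-106 - 3\right) - 1669\right) + 680 = \left(-109 - 1669\right) + 680 = -1778 + 680 = -1098$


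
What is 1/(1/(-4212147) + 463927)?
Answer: 4212147/1954128721268 ≈ 2.1555e-6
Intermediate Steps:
1/(1/(-4212147) + 463927) = 1/(-1/4212147 + 463927) = 1/(1954128721268/4212147) = 4212147/1954128721268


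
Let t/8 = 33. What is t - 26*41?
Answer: -802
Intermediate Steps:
t = 264 (t = 8*33 = 264)
t - 26*41 = 264 - 26*41 = 264 - 1066 = -802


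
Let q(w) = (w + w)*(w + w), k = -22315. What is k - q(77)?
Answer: -46031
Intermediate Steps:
q(w) = 4*w² (q(w) = (2*w)*(2*w) = 4*w²)
k - q(77) = -22315 - 4*77² = -22315 - 4*5929 = -22315 - 1*23716 = -22315 - 23716 = -46031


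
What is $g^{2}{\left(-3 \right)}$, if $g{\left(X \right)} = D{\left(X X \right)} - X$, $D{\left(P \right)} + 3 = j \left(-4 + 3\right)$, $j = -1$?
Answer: $1$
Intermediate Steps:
$D{\left(P \right)} = -2$ ($D{\left(P \right)} = -3 - \left(-4 + 3\right) = -3 - -1 = -3 + 1 = -2$)
$g{\left(X \right)} = -2 - X$
$g^{2}{\left(-3 \right)} = \left(-2 - -3\right)^{2} = \left(-2 + 3\right)^{2} = 1^{2} = 1$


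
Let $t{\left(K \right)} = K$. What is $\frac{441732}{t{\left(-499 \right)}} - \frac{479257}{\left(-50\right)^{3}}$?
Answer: $- \frac{54977350757}{62375000} \approx -881.4$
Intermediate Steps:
$\frac{441732}{t{\left(-499 \right)}} - \frac{479257}{\left(-50\right)^{3}} = \frac{441732}{-499} - \frac{479257}{\left(-50\right)^{3}} = 441732 \left(- \frac{1}{499}\right) - \frac{479257}{-125000} = - \frac{441732}{499} - - \frac{479257}{125000} = - \frac{441732}{499} + \frac{479257}{125000} = - \frac{54977350757}{62375000}$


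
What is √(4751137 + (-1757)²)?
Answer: √7838186 ≈ 2799.7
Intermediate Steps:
√(4751137 + (-1757)²) = √(4751137 + 3087049) = √7838186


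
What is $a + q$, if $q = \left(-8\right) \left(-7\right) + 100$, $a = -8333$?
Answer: $-8177$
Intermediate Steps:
$q = 156$ ($q = 56 + 100 = 156$)
$a + q = -8333 + 156 = -8177$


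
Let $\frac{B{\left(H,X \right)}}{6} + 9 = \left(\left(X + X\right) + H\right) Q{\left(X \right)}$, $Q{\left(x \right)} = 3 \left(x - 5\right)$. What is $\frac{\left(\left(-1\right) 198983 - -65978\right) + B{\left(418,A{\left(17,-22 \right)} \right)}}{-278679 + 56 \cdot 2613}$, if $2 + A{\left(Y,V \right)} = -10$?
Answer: $\frac{84541}{44117} \approx 1.9163$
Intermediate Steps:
$A{\left(Y,V \right)} = -12$ ($A{\left(Y,V \right)} = -2 - 10 = -12$)
$Q{\left(x \right)} = -15 + 3 x$ ($Q{\left(x \right)} = 3 \left(-5 + x\right) = -15 + 3 x$)
$B{\left(H,X \right)} = -54 + 6 \left(-15 + 3 X\right) \left(H + 2 X\right)$ ($B{\left(H,X \right)} = -54 + 6 \left(\left(X + X\right) + H\right) \left(-15 + 3 X\right) = -54 + 6 \left(2 X + H\right) \left(-15 + 3 X\right) = -54 + 6 \left(H + 2 X\right) \left(-15 + 3 X\right) = -54 + 6 \left(-15 + 3 X\right) \left(H + 2 X\right)$)
$\frac{\left(\left(-1\right) 198983 - -65978\right) + B{\left(418,A{\left(17,-22 \right)} \right)}}{-278679 + 56 \cdot 2613} = \frac{\left(\left(-1\right) 198983 - -65978\right) + \left(-54 + 18 \cdot 418 \left(-5 - 12\right) + 36 \left(-12\right) \left(-5 - 12\right)\right)}{-278679 + 56 \cdot 2613} = \frac{\left(-198983 + 65978\right) + \left(-54 + 18 \cdot 418 \left(-17\right) + 36 \left(-12\right) \left(-17\right)\right)}{-278679 + 146328} = \frac{-133005 - 120618}{-132351} = \left(-133005 - 120618\right) \left(- \frac{1}{132351}\right) = \left(-253623\right) \left(- \frac{1}{132351}\right) = \frac{84541}{44117}$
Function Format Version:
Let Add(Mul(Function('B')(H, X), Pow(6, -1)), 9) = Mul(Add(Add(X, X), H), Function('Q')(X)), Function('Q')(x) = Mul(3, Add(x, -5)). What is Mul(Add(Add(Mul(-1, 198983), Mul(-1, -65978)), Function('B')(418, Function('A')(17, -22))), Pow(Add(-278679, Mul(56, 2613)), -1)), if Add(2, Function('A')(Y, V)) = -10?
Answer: Rational(84541, 44117) ≈ 1.9163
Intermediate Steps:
Function('A')(Y, V) = -12 (Function('A')(Y, V) = Add(-2, -10) = -12)
Function('Q')(x) = Add(-15, Mul(3, x)) (Function('Q')(x) = Mul(3, Add(-5, x)) = Add(-15, Mul(3, x)))
Function('B')(H, X) = Add(-54, Mul(6, Add(-15, Mul(3, X)), Add(H, Mul(2, X)))) (Function('B')(H, X) = Add(-54, Mul(6, Mul(Add(Add(X, X), H), Add(-15, Mul(3, X))))) = Add(-54, Mul(6, Mul(Add(Mul(2, X), H), Add(-15, Mul(3, X))))) = Add(-54, Mul(6, Mul(Add(H, Mul(2, X)), Add(-15, Mul(3, X))))) = Add(-54, Mul(6, Mul(Add(-15, Mul(3, X)), Add(H, Mul(2, X))))) = Add(-54, Mul(6, Add(-15, Mul(3, X)), Add(H, Mul(2, X)))))
Mul(Add(Add(Mul(-1, 198983), Mul(-1, -65978)), Function('B')(418, Function('A')(17, -22))), Pow(Add(-278679, Mul(56, 2613)), -1)) = Mul(Add(Add(Mul(-1, 198983), Mul(-1, -65978)), Add(-54, Mul(18, 418, Add(-5, -12)), Mul(36, -12, Add(-5, -12)))), Pow(Add(-278679, Mul(56, 2613)), -1)) = Mul(Add(Add(-198983, 65978), Add(-54, Mul(18, 418, -17), Mul(36, -12, -17))), Pow(Add(-278679, 146328), -1)) = Mul(Add(-133005, Add(-54, -127908, 7344)), Pow(-132351, -1)) = Mul(Add(-133005, -120618), Rational(-1, 132351)) = Mul(-253623, Rational(-1, 132351)) = Rational(84541, 44117)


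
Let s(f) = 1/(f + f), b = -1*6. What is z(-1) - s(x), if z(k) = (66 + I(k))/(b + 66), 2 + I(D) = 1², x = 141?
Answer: 203/188 ≈ 1.0798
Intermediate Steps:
I(D) = -1 (I(D) = -2 + 1² = -2 + 1 = -1)
b = -6
z(k) = 13/12 (z(k) = (66 - 1)/(-6 + 66) = 65/60 = 65*(1/60) = 13/12)
s(f) = 1/(2*f)
z(-1) - s(x) = 13/12 - 1/(2*141) = 13/12 - 1*1/282 = 13/12 - 1/282 = 203/188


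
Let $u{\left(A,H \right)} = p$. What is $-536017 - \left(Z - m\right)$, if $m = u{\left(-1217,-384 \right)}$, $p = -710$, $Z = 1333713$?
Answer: $-1870440$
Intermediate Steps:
$u{\left(A,H \right)} = -710$
$m = -710$
$-536017 - \left(Z - m\right) = -536017 - \left(1333713 - -710\right) = -536017 - \left(1333713 + 710\right) = -536017 - 1334423 = -1870440$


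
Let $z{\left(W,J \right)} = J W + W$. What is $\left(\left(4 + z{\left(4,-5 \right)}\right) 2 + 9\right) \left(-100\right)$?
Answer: $1500$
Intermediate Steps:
$z{\left(W,J \right)} = W + J W$
$\left(\left(4 + z{\left(4,-5 \right)}\right) 2 + 9\right) \left(-100\right) = \left(\left(4 + 4 \left(1 - 5\right)\right) 2 + 9\right) \left(-100\right) = \left(\left(4 + 4 \left(-4\right)\right) 2 + 9\right) \left(-100\right) = \left(\left(4 - 16\right) 2 + 9\right) \left(-100\right) = \left(\left(-12\right) 2 + 9\right) \left(-100\right) = \left(-24 + 9\right) \left(-100\right) = \left(-15\right) \left(-100\right) = 1500$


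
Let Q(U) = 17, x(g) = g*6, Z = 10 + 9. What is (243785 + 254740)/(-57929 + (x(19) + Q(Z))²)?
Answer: -498525/40768 ≈ -12.228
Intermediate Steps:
Z = 19
x(g) = 6*g
(243785 + 254740)/(-57929 + (x(19) + Q(Z))²) = (243785 + 254740)/(-57929 + (6*19 + 17)²) = 498525/(-57929 + (114 + 17)²) = 498525/(-57929 + 131²) = 498525/(-57929 + 17161) = 498525/(-40768) = 498525*(-1/40768) = -498525/40768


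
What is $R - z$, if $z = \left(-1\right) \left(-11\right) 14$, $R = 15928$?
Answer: $15774$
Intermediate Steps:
$z = 154$ ($z = 11 \cdot 14 = 154$)
$R - z = 15928 - 154 = 15774$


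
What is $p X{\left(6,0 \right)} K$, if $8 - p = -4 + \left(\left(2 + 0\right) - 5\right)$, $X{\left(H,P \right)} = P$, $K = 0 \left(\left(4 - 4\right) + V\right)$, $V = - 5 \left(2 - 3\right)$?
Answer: $0$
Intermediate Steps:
$V = 5$ ($V = \left(-5\right) \left(-1\right) = 5$)
$K = 0$ ($K = 0 \left(\left(4 - 4\right) + 5\right) = 0 \left(0 + 5\right) = 0 \cdot 5 = 0$)
$p = 15$ ($p = 8 - \left(-4 + \left(\left(2 + 0\right) - 5\right)\right) = 8 - \left(-4 + \left(2 - 5\right)\right) = 8 - \left(-4 - 3\right) = 8 - -7 = 8 + 7 = 15$)
$p X{\left(6,0 \right)} K = 15 \cdot 0 \cdot 0 = 0 \cdot 0 = 0$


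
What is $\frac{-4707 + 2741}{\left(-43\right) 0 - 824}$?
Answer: $\frac{983}{412} \approx 2.3859$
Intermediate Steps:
$\frac{-4707 + 2741}{\left(-43\right) 0 - 824} = - \frac{1966}{0 - 824} = - \frac{1966}{-824} = \left(-1966\right) \left(- \frac{1}{824}\right) = \frac{983}{412}$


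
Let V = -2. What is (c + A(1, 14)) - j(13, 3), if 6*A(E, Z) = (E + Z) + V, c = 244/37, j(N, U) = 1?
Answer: 1723/222 ≈ 7.7613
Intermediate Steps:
c = 244/37 (c = 244*(1/37) = 244/37 ≈ 6.5946)
A(E, Z) = -⅓ + E/6 + Z/6 (A(E, Z) = ((E + Z) - 2)/6 = (-2 + E + Z)/6 = -⅓ + E/6 + Z/6)
(c + A(1, 14)) - j(13, 3) = (244/37 + (-⅓ + (⅙)*1 + (⅙)*14)) - 1*1 = (244/37 + (-⅓ + ⅙ + 7/3)) - 1 = (244/37 + 13/6) - 1 = 1945/222 - 1 = 1723/222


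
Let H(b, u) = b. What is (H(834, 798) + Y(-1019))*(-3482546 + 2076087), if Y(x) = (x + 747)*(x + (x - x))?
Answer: -390998414918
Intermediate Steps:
Y(x) = x*(747 + x) (Y(x) = (747 + x)*(x + 0) = (747 + x)*x = x*(747 + x))
(H(834, 798) + Y(-1019))*(-3482546 + 2076087) = (834 - 1019*(747 - 1019))*(-3482546 + 2076087) = (834 - 1019*(-272))*(-1406459) = (834 + 277168)*(-1406459) = 278002*(-1406459) = -390998414918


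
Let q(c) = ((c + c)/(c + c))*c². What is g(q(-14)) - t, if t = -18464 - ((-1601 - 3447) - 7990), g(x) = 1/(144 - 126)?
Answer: 97669/18 ≈ 5426.1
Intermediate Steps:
q(c) = c² (q(c) = ((2*c)/((2*c)))*c² = ((2*c)*(1/(2*c)))*c² = 1*c² = c²)
g(x) = 1/18
t = -5426 (t = -18464 - (-5048 - 7990) = -18464 - 1*(-13038) = -18464 + 13038 = -5426)
g(q(-14)) - t = 1/18 - 1*(-5426) = 1/18 + 5426 = 97669/18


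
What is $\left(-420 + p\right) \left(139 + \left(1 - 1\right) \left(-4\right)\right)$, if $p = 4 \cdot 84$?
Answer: $-11676$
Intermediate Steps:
$p = 336$
$\left(-420 + p\right) \left(139 + \left(1 - 1\right) \left(-4\right)\right) = \left(-420 + 336\right) \left(139 + \left(1 - 1\right) \left(-4\right)\right) = - 84 \left(139 + 0 \left(-4\right)\right) = - 84 \left(139 + 0\right) = \left(-84\right) 139 = -11676$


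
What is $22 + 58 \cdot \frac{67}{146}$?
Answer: $\frac{3549}{73} \approx 48.616$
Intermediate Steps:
$22 + 58 \cdot \frac{67}{146} = 22 + \frac{1943}{73} = \frac{3549}{73}$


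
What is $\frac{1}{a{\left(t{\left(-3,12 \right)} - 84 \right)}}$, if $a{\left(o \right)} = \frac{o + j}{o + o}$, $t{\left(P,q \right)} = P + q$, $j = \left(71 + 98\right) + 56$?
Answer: $-1$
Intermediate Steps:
$j = 225$ ($j = 169 + 56 = 225$)
$a{\left(o \right)} = \frac{225 + o}{2 o}$ ($a{\left(o \right)} = \frac{o + 225}{o + o} = \frac{225 + o}{2 o}$)
$\frac{1}{a{\left(t{\left(-3,12 \right)} - 84 \right)}} = \frac{1}{\frac{1}{2} \frac{1}{\left(-3 + 12\right) - 84} \left(225 + \left(\left(-3 + 12\right) - 84\right)\right)} = \frac{1}{\frac{1}{2} \frac{1}{9 - 84} \left(225 + \left(9 - 84\right)\right)} = \frac{1}{\frac{1}{2} \frac{1}{-75} \left(225 - 75\right)} = \frac{1}{\frac{1}{2} \left(- \frac{1}{75}\right) 150} = \frac{1}{-1} = -1$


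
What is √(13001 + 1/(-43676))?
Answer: 5*√248006162373/21838 ≈ 114.02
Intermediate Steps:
√(13001 + 1/(-43676)) = √(13001 - 1/43676) = √(567831675/43676) = 5*√248006162373/21838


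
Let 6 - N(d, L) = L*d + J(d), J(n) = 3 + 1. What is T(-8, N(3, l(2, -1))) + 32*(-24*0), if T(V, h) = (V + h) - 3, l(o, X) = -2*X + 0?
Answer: -15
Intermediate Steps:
J(n) = 4
l(o, X) = -2*X
N(d, L) = 2 - L*d (N(d, L) = 6 - (L*d + 4) = 6 - (4 + L*d) = 6 + (-4 - L*d) = 2 - L*d)
T(V, h) = -3 + V + h
T(-8, N(3, l(2, -1))) + 32*(-24*0) = (-3 - 8 + (2 - 1*(-2*(-1))*3)) + 32*(-24*0) = (-3 - 8 + (2 - 1*2*3)) + 32*0 = (-3 - 8 + (2 - 6)) + 0 = (-3 - 8 - 4) + 0 = -15 + 0 = -15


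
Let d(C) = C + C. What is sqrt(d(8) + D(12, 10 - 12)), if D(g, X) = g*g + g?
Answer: 2*sqrt(43) ≈ 13.115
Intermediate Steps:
d(C) = 2*C
D(g, X) = g + g**2 (D(g, X) = g**2 + g = g + g**2)
sqrt(d(8) + D(12, 10 - 12)) = sqrt(2*8 + 12*(1 + 12)) = sqrt(16 + 12*13) = sqrt(16 + 156) = sqrt(172) = 2*sqrt(43)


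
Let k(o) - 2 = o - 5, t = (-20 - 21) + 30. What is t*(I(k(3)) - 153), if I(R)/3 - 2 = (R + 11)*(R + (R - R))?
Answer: 1617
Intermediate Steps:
t = -11 (t = -41 + 30 = -11)
k(o) = -3 + o (k(o) = 2 + (o - 5) = 2 + (-5 + o) = -3 + o)
I(R) = 6 + 3*R*(11 + R) (I(R) = 6 + 3*((R + 11)*(R + (R - R))) = 6 + 3*((11 + R)*(R + 0)) = 6 + 3*((11 + R)*R) = 6 + 3*(R*(11 + R)) = 6 + 3*R*(11 + R))
t*(I(k(3)) - 153) = -11*((6 + 3*(-3 + 3)² + 33*(-3 + 3)) - 153) = -11*((6 + 3*0² + 33*0) - 153) = -11*((6 + 3*0 + 0) - 153) = -11*((6 + 0 + 0) - 153) = -11*(6 - 153) = -11*(-147) = 1617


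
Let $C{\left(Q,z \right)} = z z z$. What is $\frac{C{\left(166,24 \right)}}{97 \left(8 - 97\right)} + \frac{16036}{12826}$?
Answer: $- \frac{19433918}{55363429} \approx -0.35102$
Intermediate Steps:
$C{\left(Q,z \right)} = z^{3}$ ($C{\left(Q,z \right)} = z^{2} z = z^{3}$)
$\frac{C{\left(166,24 \right)}}{97 \left(8 - 97\right)} + \frac{16036}{12826} = \frac{24^{3}}{97 \left(8 - 97\right)} + \frac{16036}{12826} = \frac{13824}{97 \left(-89\right)} + 16036 \cdot \frac{1}{12826} = \frac{13824}{-8633} + \frac{8018}{6413} = 13824 \left(- \frac{1}{8633}\right) + \frac{8018}{6413} = - \frac{13824}{8633} + \frac{8018}{6413} = - \frac{19433918}{55363429}$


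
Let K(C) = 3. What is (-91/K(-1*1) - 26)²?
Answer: 28561/9 ≈ 3173.4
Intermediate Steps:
(-91/K(-1*1) - 26)² = (-91/3 - 26)² = (-169/3)² = 28561/9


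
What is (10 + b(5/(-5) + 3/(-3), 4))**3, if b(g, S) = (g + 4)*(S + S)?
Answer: 17576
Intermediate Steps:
b(g, S) = 2*S*(4 + g) (b(g, S) = (4 + g)*(2*S) = 2*S*(4 + g))
(10 + b(5/(-5) + 3/(-3), 4))**3 = (10 + 2*4*(4 + (5/(-5) + 3/(-3))))**3 = (10 + 2*4*(4 + (5*(-1/5) + 3*(-1/3))))**3 = (10 + 2*4*(4 + (-1 - 1)))**3 = (10 + 2*4*(4 - 2))**3 = (10 + 2*4*2)**3 = (10 + 16)**3 = 26**3 = 17576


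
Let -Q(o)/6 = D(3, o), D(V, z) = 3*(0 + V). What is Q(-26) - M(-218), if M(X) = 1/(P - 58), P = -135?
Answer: -10421/193 ≈ -53.995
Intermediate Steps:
M(X) = -1/193 (M(X) = 1/(-135 - 58) = 1/(-193) = -1/193)
D(V, z) = 3*V
Q(o) = -54 (Q(o) = -18*3 = -6*9 = -54)
Q(-26) - M(-218) = -54 - 1*(-1/193) = -54 + 1/193 = -10421/193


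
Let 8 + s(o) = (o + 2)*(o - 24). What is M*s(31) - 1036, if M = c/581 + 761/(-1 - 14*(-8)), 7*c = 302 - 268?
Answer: 223334971/451437 ≈ 494.72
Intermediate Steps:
c = 34/7 (c = (302 - 268)/7 = (⅐)*34 = 34/7 ≈ 4.8571)
s(o) = -8 + (-24 + o)*(2 + o) (s(o) = -8 + (o + 2)*(o - 24) = -8 + (2 + o)*(-24 + o) = -8 + (-24 + o)*(2 + o))
M = 3098761/451437 (M = (34/7)/581 + 761/(-1 - 14*(-8)) = (34/7)*(1/581) + 761/(-1 + 112) = 34/4067 + 761/111 = 3098761/451437 ≈ 6.8642)
M*s(31) - 1036 = 3098761*(-56 + 31² - 22*31)/451437 - 1036 = 3098761*(-56 + 961 - 682)/451437 - 1036 = (3098761/451437)*223 - 1036 = 691023703/451437 - 1036 = 223334971/451437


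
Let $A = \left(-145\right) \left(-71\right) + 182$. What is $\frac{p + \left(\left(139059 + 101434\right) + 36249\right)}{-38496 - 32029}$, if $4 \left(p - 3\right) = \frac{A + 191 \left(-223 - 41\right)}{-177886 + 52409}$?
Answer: $- \frac{138900569407}{35397061700} \approx -3.9241$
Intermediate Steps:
$A = 10477$ ($A = 10295 + 182 = 10477$)
$p = \frac{1545671}{501908}$ ($p = 3 + \frac{\left(10477 + 191 \left(-223 - 41\right)\right) \frac{1}{-177886 + 52409}}{4} = 3 + \frac{\left(10477 + 191 \left(-264\right)\right) \frac{1}{-125477}}{4} = 3 + \frac{\left(10477 - 50424\right) \left(- \frac{1}{125477}\right)}{4} = 3 + \frac{\left(-39947\right) \left(- \frac{1}{125477}\right)}{4} = 3 + \frac{1}{4} \cdot \frac{39947}{125477} = 3 + \frac{39947}{501908} = \frac{1545671}{501908} \approx 3.0796$)
$\frac{p + \left(\left(139059 + 101434\right) + 36249\right)}{-38496 - 32029} = \frac{\frac{1545671}{501908} + \left(\left(139059 + 101434\right) + 36249\right)}{-38496 - 32029} = \frac{\frac{1545671}{501908} + \left(240493 + 36249\right)}{-70525} = \left(\frac{1545671}{501908} + 276742\right) \left(- \frac{1}{70525}\right) = \frac{138900569407}{501908} \left(- \frac{1}{70525}\right) = - \frac{138900569407}{35397061700}$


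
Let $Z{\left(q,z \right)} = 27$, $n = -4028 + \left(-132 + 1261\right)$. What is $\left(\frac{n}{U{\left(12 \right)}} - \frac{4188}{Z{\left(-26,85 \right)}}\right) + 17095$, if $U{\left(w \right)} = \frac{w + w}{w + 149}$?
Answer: $- \frac{180545}{72} \approx -2507.6$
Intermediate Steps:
$U{\left(w \right)} = \frac{2 w}{149 + w}$
$n = -2899$ ($n = -4028 + 1129 = -2899$)
$\left(\frac{n}{U{\left(12 \right)}} - \frac{4188}{Z{\left(-26,85 \right)}}\right) + 17095 = \left(- \frac{2899}{2 \cdot 12 \frac{1}{149 + 12}} - \frac{4188}{27}\right) + 17095 = \left(- \frac{2899}{2 \cdot 12 \cdot \frac{1}{161}} - \frac{1396}{9}\right) + 17095 = \left(- \frac{2899}{\frac{24}{161}} - \frac{1396}{9}\right) + 17095 = \left(\left(-2899\right) \frac{161}{24} - \frac{1396}{9}\right) + 17095 = \left(- \frac{466739}{24} - \frac{1396}{9}\right) + 17095 = - \frac{1411385}{72} + 17095 = - \frac{180545}{72}$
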